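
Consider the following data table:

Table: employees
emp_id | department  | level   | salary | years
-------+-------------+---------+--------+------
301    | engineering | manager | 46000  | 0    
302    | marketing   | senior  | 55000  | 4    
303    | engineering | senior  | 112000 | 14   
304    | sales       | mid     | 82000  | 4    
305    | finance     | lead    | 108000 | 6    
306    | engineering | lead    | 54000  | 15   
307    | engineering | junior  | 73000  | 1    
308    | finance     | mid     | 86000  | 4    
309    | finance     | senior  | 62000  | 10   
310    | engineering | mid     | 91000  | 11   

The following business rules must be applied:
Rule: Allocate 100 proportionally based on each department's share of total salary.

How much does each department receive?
engineering: 48.89, finance: 33.29, marketing: 7.15, sales: 10.66

Step 1: Calculate total salary = 769000
Step 2: Calculate each department's proportion:
  engineering: 376000/769000 = 48.89% → 48.89
  finance: 256000/769000 = 33.29% → 33.29
  marketing: 55000/769000 = 7.15% → 7.15
  sales: 82000/769000 = 10.66% → 10.66
Step 3: Verify: sum of allocations ≈ 100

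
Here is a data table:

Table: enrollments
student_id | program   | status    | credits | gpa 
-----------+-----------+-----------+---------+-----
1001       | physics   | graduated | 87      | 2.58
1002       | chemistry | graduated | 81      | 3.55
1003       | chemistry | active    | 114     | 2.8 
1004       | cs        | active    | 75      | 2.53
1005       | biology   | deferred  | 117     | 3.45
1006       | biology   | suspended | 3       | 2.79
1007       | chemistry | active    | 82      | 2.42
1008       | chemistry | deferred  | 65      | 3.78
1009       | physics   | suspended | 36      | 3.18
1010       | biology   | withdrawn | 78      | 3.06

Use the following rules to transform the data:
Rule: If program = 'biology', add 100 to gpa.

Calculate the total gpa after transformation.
330.14

Step 1: Count records where program = 'biology': 3
Step 2: Total bonus added: 3 × 100 = 300
Step 3: Original sum of gpa: 30.14
Step 4: Final sum = 30.14 + 300 = 330.14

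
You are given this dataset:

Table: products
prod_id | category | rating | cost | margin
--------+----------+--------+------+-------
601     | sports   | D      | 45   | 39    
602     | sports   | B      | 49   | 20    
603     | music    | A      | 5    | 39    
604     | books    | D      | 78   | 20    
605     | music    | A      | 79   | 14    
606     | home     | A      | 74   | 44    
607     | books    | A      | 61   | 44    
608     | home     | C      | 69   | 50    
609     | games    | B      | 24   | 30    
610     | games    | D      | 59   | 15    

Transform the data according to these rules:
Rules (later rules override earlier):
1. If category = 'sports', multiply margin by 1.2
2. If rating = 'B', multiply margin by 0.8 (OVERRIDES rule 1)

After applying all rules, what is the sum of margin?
312.8

Step 1: Rule 2 takes priority for records with rating = 'B'
  - 2 records: 50 × 0.8 = 40.0
Step 2: Rule 1 applies to remaining records with category = 'sports'
  - 1 records: 39 × 1.2 = 46.8
Step 3: Other records unchanged: 226
Step 4: Final sum = 40.0 + 46.8 + 226 = 312.8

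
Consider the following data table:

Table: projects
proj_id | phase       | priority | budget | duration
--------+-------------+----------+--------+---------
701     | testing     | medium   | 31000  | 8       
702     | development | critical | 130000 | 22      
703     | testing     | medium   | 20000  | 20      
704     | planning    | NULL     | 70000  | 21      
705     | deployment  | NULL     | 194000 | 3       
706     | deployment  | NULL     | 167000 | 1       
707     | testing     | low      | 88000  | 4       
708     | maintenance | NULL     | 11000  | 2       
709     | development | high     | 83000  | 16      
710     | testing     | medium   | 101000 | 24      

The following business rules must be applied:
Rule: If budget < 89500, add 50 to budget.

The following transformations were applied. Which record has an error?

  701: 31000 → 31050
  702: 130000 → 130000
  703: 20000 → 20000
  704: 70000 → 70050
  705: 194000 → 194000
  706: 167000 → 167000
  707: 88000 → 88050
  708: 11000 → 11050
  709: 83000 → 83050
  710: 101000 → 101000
Record 703 has an error. The correct transformed value should be 20050, not 20000.

Step 1: Check each record against the rule
Step 2: Record 703 has budget = 20000
Step 3: Since 20000 < 89500, the bonus should have been applied
Step 4: Correct value = 20050, but claimed value = 20000
Conclusion: Record 703 has the error.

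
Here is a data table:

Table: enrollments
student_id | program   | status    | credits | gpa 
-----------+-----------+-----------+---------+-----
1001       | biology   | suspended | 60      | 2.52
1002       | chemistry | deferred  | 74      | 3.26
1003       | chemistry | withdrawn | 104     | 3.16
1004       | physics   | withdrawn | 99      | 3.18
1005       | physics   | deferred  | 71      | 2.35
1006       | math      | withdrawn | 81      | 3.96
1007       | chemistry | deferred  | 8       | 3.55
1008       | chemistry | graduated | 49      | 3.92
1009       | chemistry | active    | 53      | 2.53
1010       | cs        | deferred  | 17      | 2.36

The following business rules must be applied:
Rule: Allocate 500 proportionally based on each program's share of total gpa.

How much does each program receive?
biology: 40.92, chemistry: 266.65, cs: 38.32, math: 64.31, physics: 89.8

Step 1: Calculate total gpa = 30.79
Step 2: Calculate each program's proportion:
  biology: 2.52/30.79 = 8.18% → 40.92
  chemistry: 16.42/30.79 = 53.33% → 266.65
  cs: 2.36/30.79 = 7.66% → 38.32
  math: 3.96/30.79 = 12.86% → 64.31
  physics: 5.53/30.79 = 17.96% → 89.8
Step 3: Verify: sum of allocations ≈ 500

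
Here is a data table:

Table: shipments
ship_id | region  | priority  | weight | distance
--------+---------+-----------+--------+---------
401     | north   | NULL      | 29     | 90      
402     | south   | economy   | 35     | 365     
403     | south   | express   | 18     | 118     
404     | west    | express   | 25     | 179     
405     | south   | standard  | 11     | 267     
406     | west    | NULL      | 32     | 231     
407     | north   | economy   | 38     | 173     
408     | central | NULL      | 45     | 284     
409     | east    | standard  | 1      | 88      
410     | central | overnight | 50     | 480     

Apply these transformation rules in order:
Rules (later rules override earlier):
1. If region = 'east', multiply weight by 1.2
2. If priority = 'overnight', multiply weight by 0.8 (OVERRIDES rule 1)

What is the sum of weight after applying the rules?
274.2

Step 1: Rule 2 takes priority for records with priority = 'overnight'
  - 1 records: 50 × 0.8 = 40.0
Step 2: Rule 1 applies to remaining records with region = 'east'
  - 1 records: 1 × 1.2 = 1.2
Step 3: Other records unchanged: 233
Step 4: Final sum = 40.0 + 1.2 + 233 = 274.2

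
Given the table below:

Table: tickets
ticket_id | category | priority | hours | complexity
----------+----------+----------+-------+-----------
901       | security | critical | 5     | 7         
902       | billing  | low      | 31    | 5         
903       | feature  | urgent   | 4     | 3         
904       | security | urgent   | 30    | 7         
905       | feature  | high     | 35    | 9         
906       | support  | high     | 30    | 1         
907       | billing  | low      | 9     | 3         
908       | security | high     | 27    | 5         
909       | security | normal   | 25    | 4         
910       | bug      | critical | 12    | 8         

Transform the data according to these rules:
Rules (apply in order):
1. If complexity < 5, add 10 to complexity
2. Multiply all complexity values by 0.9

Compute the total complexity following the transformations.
82.8

Step 1: Apply Rule 1 - Add 10 to records with complexity < 5
  - 4 records affected: 11 + (4 × 10) = 51
  - Unaffected records: 41
  - Sum after Rule 1: 92
Step 2: Apply Rule 2 - Multiply all by 0.9
  - 92 × 0.9 = 82.8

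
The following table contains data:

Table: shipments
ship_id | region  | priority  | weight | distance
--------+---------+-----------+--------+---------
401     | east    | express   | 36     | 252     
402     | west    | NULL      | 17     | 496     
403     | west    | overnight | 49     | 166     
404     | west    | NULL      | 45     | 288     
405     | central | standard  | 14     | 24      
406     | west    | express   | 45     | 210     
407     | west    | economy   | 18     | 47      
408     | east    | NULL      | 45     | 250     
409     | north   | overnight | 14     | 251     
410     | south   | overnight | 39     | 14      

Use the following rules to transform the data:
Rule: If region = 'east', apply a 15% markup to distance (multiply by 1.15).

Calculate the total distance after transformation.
2073.3

Step 1: Records with region = 'east' have total distance = 502
Step 2: Apply multiplier: 502 × 1.15 = 577.3
Step 3: Other records total: 1496
Step 4: Final sum = 577.3 + 1496 = 2073.3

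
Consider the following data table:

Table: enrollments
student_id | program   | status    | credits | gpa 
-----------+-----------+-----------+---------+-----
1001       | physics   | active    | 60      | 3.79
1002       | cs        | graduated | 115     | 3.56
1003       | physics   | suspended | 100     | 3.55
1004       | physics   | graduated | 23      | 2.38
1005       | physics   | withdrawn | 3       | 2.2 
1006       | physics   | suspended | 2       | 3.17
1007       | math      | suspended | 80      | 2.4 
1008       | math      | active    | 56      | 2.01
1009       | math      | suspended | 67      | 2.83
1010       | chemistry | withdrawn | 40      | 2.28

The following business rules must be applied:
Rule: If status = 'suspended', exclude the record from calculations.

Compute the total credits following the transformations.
297

Step 1: Identify records where status = 'suspended'
Step 2: The excluded records sum to 249
Step 3: Original total credits = 546
Step 4: Remaining total = 546 - 249 = 297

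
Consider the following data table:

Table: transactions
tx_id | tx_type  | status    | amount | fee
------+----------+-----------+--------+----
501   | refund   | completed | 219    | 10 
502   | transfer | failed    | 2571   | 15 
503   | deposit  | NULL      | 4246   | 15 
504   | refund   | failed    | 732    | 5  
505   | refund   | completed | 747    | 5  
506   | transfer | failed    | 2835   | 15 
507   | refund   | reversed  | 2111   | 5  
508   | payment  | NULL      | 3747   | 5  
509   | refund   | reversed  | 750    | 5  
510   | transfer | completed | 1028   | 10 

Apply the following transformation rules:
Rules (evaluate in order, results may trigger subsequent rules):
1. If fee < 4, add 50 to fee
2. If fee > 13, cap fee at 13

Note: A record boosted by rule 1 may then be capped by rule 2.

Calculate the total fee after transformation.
84

Step 1: Apply rule 1 to records with fee < 4
  - 0 records get bonus of 50
  - Of these, 0 records then exceed 13 and get capped
Step 2: Apply rule 2 to records with fee > 13
  - 3 records (original) are capped
Step 3: Calculate final sum = 84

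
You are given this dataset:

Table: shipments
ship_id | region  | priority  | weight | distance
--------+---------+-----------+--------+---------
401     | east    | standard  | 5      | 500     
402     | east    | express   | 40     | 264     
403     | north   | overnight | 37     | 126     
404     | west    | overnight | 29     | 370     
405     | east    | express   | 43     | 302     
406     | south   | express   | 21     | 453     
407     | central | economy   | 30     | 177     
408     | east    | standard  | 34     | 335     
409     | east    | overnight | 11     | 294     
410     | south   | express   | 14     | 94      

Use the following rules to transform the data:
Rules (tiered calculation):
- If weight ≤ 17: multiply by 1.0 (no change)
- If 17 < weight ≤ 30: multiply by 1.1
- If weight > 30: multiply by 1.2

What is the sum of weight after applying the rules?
302.8

Step 1: Tier 1 (weight ≤ 17): 3 records, sum = 30 × 1.0 = 30.0
Step 2: Tier 2 (17 < weight ≤ 30): 3 records, sum = 80 × 1.1 = 88.0
Step 3: Tier 3 (weight > 30): 4 records, sum = 154 × 1.2 = 184.8
Step 4: Final sum = 30.0 + 88.0 + 184.8 = 302.8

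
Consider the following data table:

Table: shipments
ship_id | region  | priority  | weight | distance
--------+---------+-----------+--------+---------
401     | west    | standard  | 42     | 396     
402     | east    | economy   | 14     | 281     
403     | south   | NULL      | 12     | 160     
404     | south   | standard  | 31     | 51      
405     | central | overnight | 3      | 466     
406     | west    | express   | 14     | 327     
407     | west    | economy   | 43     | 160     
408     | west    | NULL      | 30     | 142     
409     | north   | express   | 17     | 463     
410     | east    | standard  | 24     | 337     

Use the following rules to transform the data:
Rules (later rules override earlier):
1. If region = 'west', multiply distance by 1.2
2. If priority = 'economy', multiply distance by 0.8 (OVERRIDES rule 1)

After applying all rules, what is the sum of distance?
2867.8

Step 1: Rule 2 takes priority for records with priority = 'economy'
  - 2 records: 441 × 0.8 = 352.8
Step 2: Rule 1 applies to remaining records with region = 'west'
  - 3 records: 865 × 1.2 = 1038.0
Step 3: Other records unchanged: 1477
Step 4: Final sum = 352.8 + 1038.0 + 1477 = 2867.8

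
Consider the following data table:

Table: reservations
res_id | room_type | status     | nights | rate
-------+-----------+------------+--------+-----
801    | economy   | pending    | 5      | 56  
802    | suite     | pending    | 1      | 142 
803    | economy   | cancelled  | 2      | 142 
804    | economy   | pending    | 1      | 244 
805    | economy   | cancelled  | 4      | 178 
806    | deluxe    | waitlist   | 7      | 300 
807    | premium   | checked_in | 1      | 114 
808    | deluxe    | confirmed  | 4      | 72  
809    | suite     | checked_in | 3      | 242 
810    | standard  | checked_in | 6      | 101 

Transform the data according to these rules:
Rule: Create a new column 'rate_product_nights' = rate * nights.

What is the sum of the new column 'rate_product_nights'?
5496

Step 1: For each record, compute rate * nights
Example calculations:
  56 * 5 = 280
  142 * 1 = 142
  142 * 2 = 284
  ...
Step 2: Sum all derived values
Step 3: Total = 5496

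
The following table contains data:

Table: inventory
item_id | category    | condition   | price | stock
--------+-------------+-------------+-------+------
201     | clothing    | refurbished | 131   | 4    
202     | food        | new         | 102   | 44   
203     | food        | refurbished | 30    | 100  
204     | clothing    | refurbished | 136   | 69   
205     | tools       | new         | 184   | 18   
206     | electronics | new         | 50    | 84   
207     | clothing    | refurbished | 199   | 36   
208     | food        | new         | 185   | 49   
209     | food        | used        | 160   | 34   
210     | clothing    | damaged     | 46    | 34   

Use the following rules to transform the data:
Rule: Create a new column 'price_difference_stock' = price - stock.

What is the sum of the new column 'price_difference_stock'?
751

Step 1: For each record, compute price - stock
Example calculations:
  131 - 4 = 127
  102 - 44 = 58
  30 - 100 = -70
  ...
Step 2: Sum all derived values
Step 3: Total = 751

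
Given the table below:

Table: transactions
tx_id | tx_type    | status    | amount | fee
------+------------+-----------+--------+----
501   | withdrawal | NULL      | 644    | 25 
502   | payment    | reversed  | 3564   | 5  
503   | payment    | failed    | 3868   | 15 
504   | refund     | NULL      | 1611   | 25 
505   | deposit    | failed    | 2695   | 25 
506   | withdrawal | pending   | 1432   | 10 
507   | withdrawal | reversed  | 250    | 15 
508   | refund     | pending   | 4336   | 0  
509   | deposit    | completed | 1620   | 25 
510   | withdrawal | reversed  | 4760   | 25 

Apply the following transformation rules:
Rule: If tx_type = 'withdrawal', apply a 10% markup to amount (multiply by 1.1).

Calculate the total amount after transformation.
25488.6

Step 1: Records with tx_type = 'withdrawal' have total amount = 7086
Step 2: Apply multiplier: 7086 × 1.1 = 7794.6
Step 3: Other records total: 17694
Step 4: Final sum = 7794.6 + 17694 = 25488.6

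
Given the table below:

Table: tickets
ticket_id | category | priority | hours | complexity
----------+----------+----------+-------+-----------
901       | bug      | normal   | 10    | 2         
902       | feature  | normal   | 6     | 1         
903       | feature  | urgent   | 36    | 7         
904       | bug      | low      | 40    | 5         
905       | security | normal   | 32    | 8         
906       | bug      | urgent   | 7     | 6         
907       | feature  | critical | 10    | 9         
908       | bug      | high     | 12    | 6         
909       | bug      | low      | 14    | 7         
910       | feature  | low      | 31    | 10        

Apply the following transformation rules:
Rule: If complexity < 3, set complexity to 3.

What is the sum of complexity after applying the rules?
64

Step 1: 2 records have complexity < 3
Step 2: These records originally summed to 3
Step 3: After setting to minimum: 2 × 3 = 6
Step 4: Unaffected records sum: 58
Step 5: Final sum = 6 + 58 = 64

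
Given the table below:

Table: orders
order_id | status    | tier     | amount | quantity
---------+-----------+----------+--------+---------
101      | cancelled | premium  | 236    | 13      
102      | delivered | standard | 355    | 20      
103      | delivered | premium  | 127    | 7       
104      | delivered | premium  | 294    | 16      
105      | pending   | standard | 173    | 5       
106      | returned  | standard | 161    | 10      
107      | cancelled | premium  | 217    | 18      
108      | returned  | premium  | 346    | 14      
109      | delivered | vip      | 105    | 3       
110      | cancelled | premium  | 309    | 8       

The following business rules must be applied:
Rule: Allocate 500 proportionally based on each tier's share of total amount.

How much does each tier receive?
premium: 329.1, standard: 148.3, vip: 22.6

Step 1: Calculate total amount = 2323
Step 2: Calculate each tier's proportion:
  premium: 1529/2323 = 65.82% → 329.1
  standard: 689/2323 = 29.66% → 148.3
  vip: 105/2323 = 4.52% → 22.6
Step 3: Verify: sum of allocations ≈ 500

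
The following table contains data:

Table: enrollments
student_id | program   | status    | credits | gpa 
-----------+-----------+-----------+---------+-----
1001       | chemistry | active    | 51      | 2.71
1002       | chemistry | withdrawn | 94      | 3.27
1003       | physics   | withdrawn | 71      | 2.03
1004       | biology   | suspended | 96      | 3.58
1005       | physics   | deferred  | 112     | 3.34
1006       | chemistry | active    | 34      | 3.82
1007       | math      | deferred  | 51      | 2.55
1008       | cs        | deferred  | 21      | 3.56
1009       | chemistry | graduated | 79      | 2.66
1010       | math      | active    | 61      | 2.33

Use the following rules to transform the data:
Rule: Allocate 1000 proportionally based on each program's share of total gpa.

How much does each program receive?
biology: 119.93, chemistry: 417.42, cs: 119.26, math: 163.48, physics: 179.9

Step 1: Calculate total gpa = 29.85
Step 2: Calculate each program's proportion:
  biology: 3.58/29.85 = 11.99% → 119.93
  chemistry: 12.46/29.85 = 41.74% → 417.42
  cs: 3.56/29.85 = 11.93% → 119.26
  math: 4.88/29.85 = 16.35% → 163.48
  physics: 5.37/29.85 = 17.99% → 179.9
Step 3: Verify: sum of allocations ≈ 1000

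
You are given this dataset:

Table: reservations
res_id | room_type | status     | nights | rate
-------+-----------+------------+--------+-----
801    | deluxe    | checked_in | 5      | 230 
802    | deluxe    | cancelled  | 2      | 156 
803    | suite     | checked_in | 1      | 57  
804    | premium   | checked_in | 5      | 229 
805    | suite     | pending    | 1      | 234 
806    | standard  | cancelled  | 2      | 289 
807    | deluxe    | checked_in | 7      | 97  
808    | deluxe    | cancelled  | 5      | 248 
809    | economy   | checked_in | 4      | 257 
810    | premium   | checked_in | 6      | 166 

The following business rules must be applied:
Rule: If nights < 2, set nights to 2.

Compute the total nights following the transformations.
40

Step 1: 2 records have nights < 2
Step 2: These records originally summed to 2
Step 3: After setting to minimum: 2 × 2 = 4
Step 4: Unaffected records sum: 36
Step 5: Final sum = 4 + 36 = 40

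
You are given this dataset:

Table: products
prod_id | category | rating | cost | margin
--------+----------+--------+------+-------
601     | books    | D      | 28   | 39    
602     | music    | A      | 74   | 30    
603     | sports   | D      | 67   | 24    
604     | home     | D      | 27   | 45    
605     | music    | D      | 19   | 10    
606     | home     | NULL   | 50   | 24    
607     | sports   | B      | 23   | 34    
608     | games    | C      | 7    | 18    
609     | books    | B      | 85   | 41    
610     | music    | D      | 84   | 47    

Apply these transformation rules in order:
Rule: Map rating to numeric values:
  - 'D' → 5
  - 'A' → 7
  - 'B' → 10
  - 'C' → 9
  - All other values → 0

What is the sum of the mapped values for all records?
61

Step 1: Apply mapping to each record
Step 2: Count by status:
  'D': 5 records × 5 = 25
  'A': 1 records × 7 = 7
  'B': 2 records × 10 = 20
  'C': 1 records × 9 = 9
Step 3: Sum all mapped values = 61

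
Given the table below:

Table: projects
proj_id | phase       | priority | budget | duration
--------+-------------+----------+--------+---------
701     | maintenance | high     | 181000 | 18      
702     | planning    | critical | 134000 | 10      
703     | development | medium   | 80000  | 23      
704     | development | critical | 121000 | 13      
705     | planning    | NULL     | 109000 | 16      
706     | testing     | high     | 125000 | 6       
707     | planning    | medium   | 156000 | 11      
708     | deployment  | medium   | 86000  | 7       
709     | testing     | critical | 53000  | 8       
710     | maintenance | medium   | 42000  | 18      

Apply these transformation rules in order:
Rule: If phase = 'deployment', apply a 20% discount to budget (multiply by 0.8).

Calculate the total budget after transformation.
1069800.0

Step 1: Records with phase = 'deployment' have total budget = 86000
Step 2: Apply multiplier: 86000 × 0.8 = 68800.0
Step 3: Other records total: 1001000
Step 4: Final sum = 68800.0 + 1001000 = 1069800.0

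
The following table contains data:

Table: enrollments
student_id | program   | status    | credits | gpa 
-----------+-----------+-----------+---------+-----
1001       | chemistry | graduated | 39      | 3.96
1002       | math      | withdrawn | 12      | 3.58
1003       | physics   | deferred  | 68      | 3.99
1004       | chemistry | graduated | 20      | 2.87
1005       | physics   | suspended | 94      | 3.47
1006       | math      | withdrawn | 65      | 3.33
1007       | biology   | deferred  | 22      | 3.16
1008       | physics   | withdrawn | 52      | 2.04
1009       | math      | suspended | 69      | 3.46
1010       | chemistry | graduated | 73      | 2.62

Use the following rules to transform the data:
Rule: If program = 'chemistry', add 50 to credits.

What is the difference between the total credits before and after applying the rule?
150

Step 1: Original sum of credits = 514
Step 2: 3 records have program = 'chemistry'
Step 3: Each affected record changes by 50
Step 4: Total change = 3 × 50 = 150
Step 5: New sum = 514 + 150 = 664
Step 6: Difference = |664 - 514| = 150
        (Sum increased by 150)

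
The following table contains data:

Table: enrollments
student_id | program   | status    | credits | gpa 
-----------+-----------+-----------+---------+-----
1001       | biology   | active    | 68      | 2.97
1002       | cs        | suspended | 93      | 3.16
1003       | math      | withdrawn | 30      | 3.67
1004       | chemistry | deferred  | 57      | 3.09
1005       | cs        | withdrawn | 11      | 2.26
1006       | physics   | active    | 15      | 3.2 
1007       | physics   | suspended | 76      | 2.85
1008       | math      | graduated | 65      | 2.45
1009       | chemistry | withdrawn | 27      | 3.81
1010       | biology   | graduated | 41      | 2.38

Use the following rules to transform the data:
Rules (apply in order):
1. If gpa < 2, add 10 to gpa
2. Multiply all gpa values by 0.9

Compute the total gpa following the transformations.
26.86

Step 1: Apply Rule 1 - Add 10 to records with gpa < 2
  - 0 records affected: 0 + (0 × 10) = 0
  - Unaffected records: 29.84
  - Sum after Rule 1: 29.84
Step 2: Apply Rule 2 - Multiply all by 0.9
  - 29.84 × 0.9 = 26.86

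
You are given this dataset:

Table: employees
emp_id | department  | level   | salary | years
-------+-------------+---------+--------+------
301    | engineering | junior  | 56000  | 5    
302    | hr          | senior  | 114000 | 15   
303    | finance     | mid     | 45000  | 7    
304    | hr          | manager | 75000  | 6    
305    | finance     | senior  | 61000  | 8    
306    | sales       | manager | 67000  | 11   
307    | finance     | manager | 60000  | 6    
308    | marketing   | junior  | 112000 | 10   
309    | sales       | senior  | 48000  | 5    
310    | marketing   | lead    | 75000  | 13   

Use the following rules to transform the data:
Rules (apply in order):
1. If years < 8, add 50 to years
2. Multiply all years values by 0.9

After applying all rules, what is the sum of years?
302.4

Step 1: Apply Rule 1 - Add 50 to records with years < 8
  - 5 records affected: 29 + (5 × 50) = 279
  - Unaffected records: 57
  - Sum after Rule 1: 336
Step 2: Apply Rule 2 - Multiply all by 0.9
  - 336 × 0.9 = 302.4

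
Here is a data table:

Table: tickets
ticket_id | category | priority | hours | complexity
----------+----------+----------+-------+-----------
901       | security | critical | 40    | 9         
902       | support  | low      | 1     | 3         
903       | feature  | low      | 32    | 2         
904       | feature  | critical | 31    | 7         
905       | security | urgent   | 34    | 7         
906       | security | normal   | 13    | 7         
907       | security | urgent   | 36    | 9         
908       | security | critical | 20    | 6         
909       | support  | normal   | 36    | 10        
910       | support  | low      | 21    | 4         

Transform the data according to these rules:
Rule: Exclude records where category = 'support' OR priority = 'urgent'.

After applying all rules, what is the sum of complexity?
31

Step 1: Find records where category = 'support' OR priority = 'urgent'
Step 2: 5 records match, summing to 33
Step 3: Original sum: 64
Step 4: Remaining sum = 64 - 33 = 31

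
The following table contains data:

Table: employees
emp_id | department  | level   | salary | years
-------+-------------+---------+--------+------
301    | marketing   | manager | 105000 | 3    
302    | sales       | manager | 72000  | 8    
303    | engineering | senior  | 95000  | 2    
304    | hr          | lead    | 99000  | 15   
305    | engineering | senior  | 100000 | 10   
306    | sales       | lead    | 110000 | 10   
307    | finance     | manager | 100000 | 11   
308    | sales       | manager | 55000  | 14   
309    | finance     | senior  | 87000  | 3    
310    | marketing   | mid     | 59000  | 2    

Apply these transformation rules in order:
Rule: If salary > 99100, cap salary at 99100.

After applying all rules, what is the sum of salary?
863400

Step 1: 4 records have salary > 99100
Step 2: These records originally summed to 415000
Step 3: After capping: 4 × 99100 = 396400
Step 4: Unaffected records sum: 467000
Step 5: Final sum = 396400 + 467000 = 863400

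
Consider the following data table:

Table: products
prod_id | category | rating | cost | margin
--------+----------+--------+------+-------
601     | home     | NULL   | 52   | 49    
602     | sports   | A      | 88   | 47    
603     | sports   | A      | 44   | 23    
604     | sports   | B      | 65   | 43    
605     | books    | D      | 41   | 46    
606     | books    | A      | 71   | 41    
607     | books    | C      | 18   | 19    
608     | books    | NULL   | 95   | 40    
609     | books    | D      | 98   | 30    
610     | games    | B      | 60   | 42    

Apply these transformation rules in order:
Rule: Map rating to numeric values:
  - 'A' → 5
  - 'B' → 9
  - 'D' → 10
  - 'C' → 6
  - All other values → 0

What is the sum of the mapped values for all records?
59

Step 1: Apply mapping to each record
Step 2: Count by status:
  'A': 3 records × 5 = 15
  'B': 2 records × 9 = 18
  'D': 2 records × 10 = 20
  'C': 1 records × 6 = 6
Step 3: Sum all mapped values = 59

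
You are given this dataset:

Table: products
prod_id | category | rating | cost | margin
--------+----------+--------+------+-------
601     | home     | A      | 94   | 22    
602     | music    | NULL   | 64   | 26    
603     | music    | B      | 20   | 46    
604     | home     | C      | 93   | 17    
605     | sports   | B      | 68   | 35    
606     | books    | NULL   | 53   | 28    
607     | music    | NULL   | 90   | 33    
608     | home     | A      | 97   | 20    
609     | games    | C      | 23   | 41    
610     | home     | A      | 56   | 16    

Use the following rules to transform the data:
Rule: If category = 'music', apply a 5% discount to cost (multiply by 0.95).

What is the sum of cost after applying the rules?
649.3

Step 1: Records with category = 'music' have total cost = 174
Step 2: Apply multiplier: 174 × 0.95 = 165.3
Step 3: Other records total: 484
Step 4: Final sum = 165.3 + 484 = 649.3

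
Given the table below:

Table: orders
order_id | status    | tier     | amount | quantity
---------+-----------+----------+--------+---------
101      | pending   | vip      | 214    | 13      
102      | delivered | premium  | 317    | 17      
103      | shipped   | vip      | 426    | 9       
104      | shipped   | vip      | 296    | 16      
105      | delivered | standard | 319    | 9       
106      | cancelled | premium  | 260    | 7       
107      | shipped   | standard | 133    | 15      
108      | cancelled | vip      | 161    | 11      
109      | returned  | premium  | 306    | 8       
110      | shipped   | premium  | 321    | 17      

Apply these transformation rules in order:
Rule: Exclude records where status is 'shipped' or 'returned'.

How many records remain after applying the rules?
5

Step 1: Count records to exclude
  - 4 (shipped) + 1 (returned) = 5 records
Step 2: Total records: 10
Step 3: Remaining = 10 - 5 = 5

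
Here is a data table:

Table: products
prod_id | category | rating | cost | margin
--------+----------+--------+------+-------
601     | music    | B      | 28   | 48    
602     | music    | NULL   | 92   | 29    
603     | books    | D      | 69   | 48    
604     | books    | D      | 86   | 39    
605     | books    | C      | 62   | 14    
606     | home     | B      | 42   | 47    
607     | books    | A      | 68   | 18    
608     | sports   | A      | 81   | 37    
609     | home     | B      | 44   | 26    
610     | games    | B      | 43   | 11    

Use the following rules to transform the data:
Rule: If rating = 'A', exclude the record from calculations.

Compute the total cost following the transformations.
466

Step 1: Identify records where rating = 'A'
Step 2: The excluded records sum to 149
Step 3: Original total cost = 615
Step 4: Remaining total = 615 - 149 = 466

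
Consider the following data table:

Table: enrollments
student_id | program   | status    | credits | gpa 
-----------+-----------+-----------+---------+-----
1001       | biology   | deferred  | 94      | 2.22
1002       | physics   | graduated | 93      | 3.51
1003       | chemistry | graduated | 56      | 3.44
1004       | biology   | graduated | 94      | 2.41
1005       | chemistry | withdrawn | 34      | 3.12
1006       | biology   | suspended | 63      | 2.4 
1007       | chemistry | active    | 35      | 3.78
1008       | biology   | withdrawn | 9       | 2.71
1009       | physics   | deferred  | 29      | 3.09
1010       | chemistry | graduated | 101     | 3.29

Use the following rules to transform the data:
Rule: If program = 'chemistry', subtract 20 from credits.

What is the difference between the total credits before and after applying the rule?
80

Step 1: Original sum of credits = 608
Step 2: 4 records have program = 'chemistry'
Step 3: Each affected record changes by -20
Step 4: Total change = 4 × -20 = -80
Step 5: New sum = 608 + -80 = 528
Step 6: Difference = |528 - 608| = 80
        (Sum decreased by 80)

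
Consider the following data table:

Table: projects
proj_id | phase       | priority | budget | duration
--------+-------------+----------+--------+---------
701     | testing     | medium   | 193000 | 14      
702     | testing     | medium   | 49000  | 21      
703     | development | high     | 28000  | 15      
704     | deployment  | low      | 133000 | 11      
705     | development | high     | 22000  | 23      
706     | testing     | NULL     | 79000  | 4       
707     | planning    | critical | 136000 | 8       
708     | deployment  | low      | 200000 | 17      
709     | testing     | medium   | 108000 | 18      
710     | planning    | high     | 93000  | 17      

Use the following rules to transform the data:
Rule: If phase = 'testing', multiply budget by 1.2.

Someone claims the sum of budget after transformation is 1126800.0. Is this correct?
Yes, the result is correct.

Step 1: Calculate the correct sum after transformation
Step 2: Apply multiplier 1.2 to records where phase = 'testing'
Step 3: Correct result = 1126800.0
Step 4: Claimed result = 1126800.0
Step 5: 1126800.0 = 1126800.0 ✓
Conclusion: The claimed result is correct.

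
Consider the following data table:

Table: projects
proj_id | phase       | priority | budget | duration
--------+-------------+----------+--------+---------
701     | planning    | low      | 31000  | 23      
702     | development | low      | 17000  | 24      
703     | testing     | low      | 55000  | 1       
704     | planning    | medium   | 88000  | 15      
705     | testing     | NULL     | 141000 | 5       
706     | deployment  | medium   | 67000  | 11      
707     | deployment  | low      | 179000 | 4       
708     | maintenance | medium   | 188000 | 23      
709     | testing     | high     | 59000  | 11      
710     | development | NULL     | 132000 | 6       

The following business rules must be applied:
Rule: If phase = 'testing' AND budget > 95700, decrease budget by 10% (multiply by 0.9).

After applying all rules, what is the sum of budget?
942900.0

Step 1: Find records where phase = 'testing' AND budget > 95700
Step 2: 1 records match, summing to 141000
Step 3: After multiplier: 141000 × 0.9 = 126900.0
Step 4: Unaffected records sum: 816000
Step 5: Final sum = 126900.0 + 816000 = 942900.0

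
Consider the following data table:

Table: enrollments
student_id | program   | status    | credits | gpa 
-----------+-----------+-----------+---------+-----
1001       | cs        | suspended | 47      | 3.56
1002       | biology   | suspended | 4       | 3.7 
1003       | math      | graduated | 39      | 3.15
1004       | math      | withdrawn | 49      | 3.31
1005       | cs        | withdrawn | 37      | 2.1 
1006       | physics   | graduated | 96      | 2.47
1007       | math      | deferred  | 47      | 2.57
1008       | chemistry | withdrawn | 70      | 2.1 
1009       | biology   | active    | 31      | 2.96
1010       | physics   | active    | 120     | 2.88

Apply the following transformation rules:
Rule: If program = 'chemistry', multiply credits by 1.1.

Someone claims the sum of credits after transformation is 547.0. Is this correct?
Yes, the result is correct.

Step 1: Calculate the correct sum after transformation
Step 2: Apply multiplier 1.1 to records where program = 'chemistry'
Step 3: Correct result = 547.0
Step 4: Claimed result = 547.0
Step 5: 547.0 = 547.0 ✓
Conclusion: The claimed result is correct.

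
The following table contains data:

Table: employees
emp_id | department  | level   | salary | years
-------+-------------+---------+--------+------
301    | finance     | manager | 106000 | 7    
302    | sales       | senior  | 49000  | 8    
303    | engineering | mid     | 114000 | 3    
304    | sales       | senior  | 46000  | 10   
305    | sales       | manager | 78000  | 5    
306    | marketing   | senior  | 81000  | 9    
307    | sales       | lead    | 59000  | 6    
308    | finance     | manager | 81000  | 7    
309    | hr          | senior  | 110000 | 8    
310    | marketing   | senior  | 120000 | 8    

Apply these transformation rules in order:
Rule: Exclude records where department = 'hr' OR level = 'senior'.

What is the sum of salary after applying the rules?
438000

Step 1: Find records where department = 'hr' OR level = 'senior'
Step 2: 5 records match, summing to 406000
Step 3: Original sum: 844000
Step 4: Remaining sum = 844000 - 406000 = 438000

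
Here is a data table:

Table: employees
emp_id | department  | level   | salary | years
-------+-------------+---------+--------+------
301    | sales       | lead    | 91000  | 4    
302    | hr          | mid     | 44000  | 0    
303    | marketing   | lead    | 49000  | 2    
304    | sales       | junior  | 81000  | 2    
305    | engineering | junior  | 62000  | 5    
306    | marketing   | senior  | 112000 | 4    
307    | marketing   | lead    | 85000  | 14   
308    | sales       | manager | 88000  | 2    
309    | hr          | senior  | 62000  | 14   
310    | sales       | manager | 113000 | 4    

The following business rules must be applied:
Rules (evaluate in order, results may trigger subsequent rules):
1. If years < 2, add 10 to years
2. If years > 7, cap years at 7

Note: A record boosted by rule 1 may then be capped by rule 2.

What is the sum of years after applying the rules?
44

Step 1: Apply rule 1 to records with years < 2
  - 1 records get bonus of 10
  - Of these, 1 records then exceed 7 and get capped
Step 2: Apply rule 2 to records with years > 7
  - 2 records (original) are capped
Step 3: Calculate final sum = 44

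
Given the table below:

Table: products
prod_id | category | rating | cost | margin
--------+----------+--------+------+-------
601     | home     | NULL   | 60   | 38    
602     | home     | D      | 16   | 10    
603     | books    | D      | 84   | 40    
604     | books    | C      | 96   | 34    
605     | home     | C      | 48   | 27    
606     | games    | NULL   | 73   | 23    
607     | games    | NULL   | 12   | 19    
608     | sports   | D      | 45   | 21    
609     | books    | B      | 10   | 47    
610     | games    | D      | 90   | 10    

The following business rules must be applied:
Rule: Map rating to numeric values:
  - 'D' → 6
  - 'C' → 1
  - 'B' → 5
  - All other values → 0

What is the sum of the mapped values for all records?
31

Step 1: Apply mapping to each record
Step 2: Count by status:
  'D': 4 records × 6 = 24
  'C': 2 records × 1 = 2
  'B': 1 records × 5 = 5
Step 3: Sum all mapped values = 31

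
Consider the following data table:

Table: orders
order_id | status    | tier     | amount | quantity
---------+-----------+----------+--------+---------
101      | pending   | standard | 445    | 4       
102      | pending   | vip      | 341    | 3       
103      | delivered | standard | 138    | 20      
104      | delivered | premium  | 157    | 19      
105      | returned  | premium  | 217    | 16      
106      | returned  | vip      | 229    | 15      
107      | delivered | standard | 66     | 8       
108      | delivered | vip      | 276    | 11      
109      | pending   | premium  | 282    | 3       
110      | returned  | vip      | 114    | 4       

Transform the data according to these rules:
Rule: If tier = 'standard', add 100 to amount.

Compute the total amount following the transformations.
2565

Step 1: Count records where tier = 'standard': 3
Step 2: Total bonus added: 3 × 100 = 300
Step 3: Original sum of amount: 2265
Step 4: Final sum = 2265 + 300 = 2565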